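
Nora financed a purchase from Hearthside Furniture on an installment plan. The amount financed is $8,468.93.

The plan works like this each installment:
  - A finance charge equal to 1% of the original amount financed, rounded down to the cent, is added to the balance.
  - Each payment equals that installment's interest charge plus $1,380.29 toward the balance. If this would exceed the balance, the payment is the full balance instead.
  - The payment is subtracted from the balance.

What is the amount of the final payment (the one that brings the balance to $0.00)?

# | Opening | Interest | Payment | End bal
1 | $8,468.93 | $84.68 | $1,464.97 | $7,088.64
2 | $7,088.64 | $84.68 | $1,464.97 | $5,708.35
3 | $5,708.35 | $84.68 | $1,464.97 | $4,328.06
4 | $4,328.06 | $84.68 | $1,464.97 | $2,947.77
5 | $2,947.77 | $84.68 | $1,464.97 | $1,567.48
6 | $1,567.48 | $84.68 | $1,464.97 | $187.19
7 | $187.19 | $84.68 | $271.87 | $0.00

$271.87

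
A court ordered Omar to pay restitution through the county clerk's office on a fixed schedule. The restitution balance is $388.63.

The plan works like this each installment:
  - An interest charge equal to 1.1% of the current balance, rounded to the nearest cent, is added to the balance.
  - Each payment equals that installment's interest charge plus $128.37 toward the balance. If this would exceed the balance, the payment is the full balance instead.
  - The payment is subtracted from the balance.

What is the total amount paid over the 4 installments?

Installment 1: $388.63 +$4.27 interest = $392.90; pay $132.64 → $260.26
Installment 2: $260.26 +$2.86 interest = $263.12; pay $131.23 → $131.89
Installment 3: $131.89 +$1.45 interest = $133.34; pay $129.82 → $3.52
Installment 4: $3.52 +$0.04 interest = $3.56; pay $3.56 → $0.00
Total paid: $397.25

$397.25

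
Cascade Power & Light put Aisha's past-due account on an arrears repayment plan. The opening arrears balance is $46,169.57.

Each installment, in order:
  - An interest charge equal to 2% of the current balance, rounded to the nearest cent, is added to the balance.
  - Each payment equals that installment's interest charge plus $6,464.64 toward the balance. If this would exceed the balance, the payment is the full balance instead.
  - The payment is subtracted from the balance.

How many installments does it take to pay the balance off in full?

8

Installment 1: $46,169.57 +$923.39 interest = $47,092.96; pay $7,388.03 → $39,704.93
Installment 2: $39,704.93 +$794.10 interest = $40,499.03; pay $7,258.74 → $33,240.29
Installment 3: $33,240.29 +$664.81 interest = $33,905.10; pay $7,129.45 → $26,775.65
Installment 4: $26,775.65 +$535.51 interest = $27,311.16; pay $7,000.15 → $20,311.01
Installment 5: $20,311.01 +$406.22 interest = $20,717.23; pay $6,870.86 → $13,846.37
Installment 6: $13,846.37 +$276.93 interest = $14,123.30; pay $6,741.57 → $7,381.73
Installment 7: $7,381.73 +$147.63 interest = $7,529.36; pay $6,612.27 → $917.09
Installment 8: $917.09 +$18.34 interest = $935.43; pay $935.43 → $0.00
Balance reaches $0.00 in installment 8.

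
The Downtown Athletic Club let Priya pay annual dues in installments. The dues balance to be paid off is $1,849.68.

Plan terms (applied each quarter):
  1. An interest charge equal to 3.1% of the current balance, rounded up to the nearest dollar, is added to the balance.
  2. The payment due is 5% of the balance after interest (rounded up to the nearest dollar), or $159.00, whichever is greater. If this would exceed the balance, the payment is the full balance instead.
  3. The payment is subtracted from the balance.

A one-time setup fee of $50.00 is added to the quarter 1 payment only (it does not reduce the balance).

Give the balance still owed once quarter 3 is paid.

Quarter 1: $1,849.68 +$58.00 interest = $1,907.68; pay $159.00 (+ $50.00 fee) → $1,748.68
Quarter 2: $1,748.68 +$55.00 interest = $1,803.68; pay $159.00 → $1,644.68
Quarter 3: $1,644.68 +$51.00 interest = $1,695.68; pay $159.00 → $1,536.68

$1,536.68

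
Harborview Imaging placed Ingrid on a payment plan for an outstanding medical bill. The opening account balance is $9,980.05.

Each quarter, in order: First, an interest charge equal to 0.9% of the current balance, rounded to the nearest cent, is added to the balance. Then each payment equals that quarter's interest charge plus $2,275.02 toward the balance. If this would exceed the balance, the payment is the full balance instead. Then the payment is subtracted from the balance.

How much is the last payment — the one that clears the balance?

$887.89

# | Opening | Interest | Payment | End bal
1 | $9,980.05 | $89.82 | $2,364.84 | $7,705.03
2 | $7,705.03 | $69.35 | $2,344.37 | $5,430.01
3 | $5,430.01 | $48.87 | $2,323.89 | $3,154.99
4 | $3,154.99 | $28.39 | $2,303.41 | $879.97
5 | $879.97 | $7.92 | $887.89 | $0.00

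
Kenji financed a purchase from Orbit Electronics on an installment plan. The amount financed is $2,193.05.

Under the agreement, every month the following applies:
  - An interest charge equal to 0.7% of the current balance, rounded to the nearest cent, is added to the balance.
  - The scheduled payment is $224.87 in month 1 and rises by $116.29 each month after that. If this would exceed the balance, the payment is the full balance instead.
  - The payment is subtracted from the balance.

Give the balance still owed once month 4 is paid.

$645.12

Month 1: $2,193.05 +$15.35 interest = $2,208.40; pay $224.87 → $1,983.53
Month 2: $1,983.53 +$13.88 interest = $1,997.41; pay $341.16 → $1,656.25
Month 3: $1,656.25 +$11.59 interest = $1,667.84; pay $457.45 → $1,210.39
Month 4: $1,210.39 +$8.47 interest = $1,218.86; pay $573.74 → $645.12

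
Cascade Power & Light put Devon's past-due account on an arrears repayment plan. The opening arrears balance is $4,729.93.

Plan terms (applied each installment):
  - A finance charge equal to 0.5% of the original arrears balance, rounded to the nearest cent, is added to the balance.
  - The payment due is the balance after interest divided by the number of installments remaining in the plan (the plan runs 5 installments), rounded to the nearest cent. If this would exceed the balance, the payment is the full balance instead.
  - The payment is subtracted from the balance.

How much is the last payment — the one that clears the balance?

# | Opening | Interest | Payment | End bal
1 | $4,729.93 | $23.65 | $950.72 | $3,802.86
2 | $3,802.86 | $23.65 | $956.63 | $2,869.88
3 | $2,869.88 | $23.65 | $964.51 | $1,929.02
4 | $1,929.02 | $23.65 | $976.34 | $976.33
5 | $976.33 | $23.65 | $999.98 | $0.00

$999.98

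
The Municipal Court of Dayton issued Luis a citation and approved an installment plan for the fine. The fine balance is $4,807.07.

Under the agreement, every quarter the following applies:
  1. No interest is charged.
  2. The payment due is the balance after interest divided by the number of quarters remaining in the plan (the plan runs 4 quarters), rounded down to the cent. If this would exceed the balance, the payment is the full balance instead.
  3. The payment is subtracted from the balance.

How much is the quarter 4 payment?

$1,201.77

Quarter 1: opening $4,807.07; payment $1,201.76; balance $3,605.31
Quarter 2: opening $3,605.31; payment $1,201.77; balance $2,403.54
Quarter 3: opening $2,403.54; payment $1,201.77; balance $1,201.77
Quarter 4: opening $1,201.77; payment $1,201.77; balance $0.00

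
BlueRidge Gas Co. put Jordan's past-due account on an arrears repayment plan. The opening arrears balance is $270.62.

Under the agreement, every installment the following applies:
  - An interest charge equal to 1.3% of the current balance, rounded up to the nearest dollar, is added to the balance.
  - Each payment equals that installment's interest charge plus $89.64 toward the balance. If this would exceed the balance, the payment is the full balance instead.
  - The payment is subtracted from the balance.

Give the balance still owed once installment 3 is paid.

Installment 1: opening $270.62; interest $4.00 → $274.62; payment $93.64; balance $180.98
Installment 2: opening $180.98; interest $3.00 → $183.98; payment $92.64; balance $91.34
Installment 3: opening $91.34; interest $2.00 → $93.34; payment $91.64; balance $1.70

$1.70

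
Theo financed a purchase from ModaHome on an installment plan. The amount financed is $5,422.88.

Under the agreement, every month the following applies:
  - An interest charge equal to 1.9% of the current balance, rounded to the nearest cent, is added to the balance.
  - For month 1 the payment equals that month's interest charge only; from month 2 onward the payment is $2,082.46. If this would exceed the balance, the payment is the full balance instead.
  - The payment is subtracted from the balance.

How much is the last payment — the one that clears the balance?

Month 1: opening $5,422.88; interest $103.03 → $5,525.91; payment $103.03; balance $5,422.88
Month 2: opening $5,422.88; interest $103.03 → $5,525.91; payment $2,082.46; balance $3,443.45
Month 3: opening $3,443.45; interest $65.43 → $3,508.88; payment $2,082.46; balance $1,426.42
Month 4: opening $1,426.42; interest $27.10 → $1,453.52; payment $1,453.52; balance $0.00

$1,453.52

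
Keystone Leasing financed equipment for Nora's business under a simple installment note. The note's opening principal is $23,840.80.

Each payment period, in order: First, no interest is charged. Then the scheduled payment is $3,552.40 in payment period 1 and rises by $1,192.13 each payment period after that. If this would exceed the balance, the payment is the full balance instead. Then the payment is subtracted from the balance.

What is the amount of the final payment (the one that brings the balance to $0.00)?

$2,478.42

# | Opening | Payment | End bal
1 | $23,840.80 | $3,552.40 | $20,288.40
2 | $20,288.40 | $4,744.53 | $15,543.87
3 | $15,543.87 | $5,936.66 | $9,607.21
4 | $9,607.21 | $7,128.79 | $2,478.42
5 | $2,478.42 | $2,478.42 | $0.00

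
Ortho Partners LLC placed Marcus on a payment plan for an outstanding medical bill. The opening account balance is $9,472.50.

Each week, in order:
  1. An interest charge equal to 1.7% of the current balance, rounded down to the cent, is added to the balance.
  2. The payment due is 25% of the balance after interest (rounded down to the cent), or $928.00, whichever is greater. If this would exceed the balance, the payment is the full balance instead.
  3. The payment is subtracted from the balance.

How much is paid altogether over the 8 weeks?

$10,049.37

# | Opening | Interest | Payment | End bal
1 | $9,472.50 | $161.03 | $2,408.38 | $7,225.15
2 | $7,225.15 | $122.82 | $1,836.99 | $5,510.98
3 | $5,510.98 | $93.68 | $1,401.16 | $4,203.50
4 | $4,203.50 | $71.45 | $1,068.73 | $3,206.22
5 | $3,206.22 | $54.50 | $928.00 | $2,332.72
6 | $2,332.72 | $39.65 | $928.00 | $1,444.37
7 | $1,444.37 | $24.55 | $928.00 | $540.92
8 | $540.92 | $9.19 | $550.11 | $0.00
Total paid: $10,049.37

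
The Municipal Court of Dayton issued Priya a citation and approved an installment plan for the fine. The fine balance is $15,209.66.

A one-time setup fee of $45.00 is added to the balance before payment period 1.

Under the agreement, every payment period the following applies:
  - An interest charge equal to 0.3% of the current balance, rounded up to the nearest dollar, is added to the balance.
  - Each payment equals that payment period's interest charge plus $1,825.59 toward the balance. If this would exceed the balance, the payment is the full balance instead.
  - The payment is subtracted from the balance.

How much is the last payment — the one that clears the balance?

Payment period 1: opening $15,254.66; interest $46.00 → $15,300.66; payment $1,871.59; balance $13,429.07
Payment period 2: opening $13,429.07; interest $41.00 → $13,470.07; payment $1,866.59; balance $11,603.48
Payment period 3: opening $11,603.48; interest $35.00 → $11,638.48; payment $1,860.59; balance $9,777.89
Payment period 4: opening $9,777.89; interest $30.00 → $9,807.89; payment $1,855.59; balance $7,952.30
Payment period 5: opening $7,952.30; interest $24.00 → $7,976.30; payment $1,849.59; balance $6,126.71
Payment period 6: opening $6,126.71; interest $19.00 → $6,145.71; payment $1,844.59; balance $4,301.12
Payment period 7: opening $4,301.12; interest $13.00 → $4,314.12; payment $1,838.59; balance $2,475.53
Payment period 8: opening $2,475.53; interest $8.00 → $2,483.53; payment $1,833.59; balance $649.94
Payment period 9: opening $649.94; interest $2.00 → $651.94; payment $651.94; balance $0.00

$651.94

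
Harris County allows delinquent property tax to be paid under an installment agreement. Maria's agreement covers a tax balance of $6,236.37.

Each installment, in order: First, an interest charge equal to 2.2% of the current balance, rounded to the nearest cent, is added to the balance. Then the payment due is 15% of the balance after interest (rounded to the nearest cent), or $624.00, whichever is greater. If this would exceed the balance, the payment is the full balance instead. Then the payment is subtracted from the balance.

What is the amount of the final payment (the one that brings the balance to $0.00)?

$92.79

# | Opening | Interest | Payment | End bal
1 | $6,236.37 | $137.20 | $956.04 | $5,417.53
2 | $5,417.53 | $119.19 | $830.51 | $4,706.21
3 | $4,706.21 | $103.54 | $721.46 | $4,088.29
4 | $4,088.29 | $89.94 | $626.73 | $3,551.50
5 | $3,551.50 | $78.13 | $624.00 | $3,005.63
6 | $3,005.63 | $66.12 | $624.00 | $2,447.75
7 | $2,447.75 | $53.85 | $624.00 | $1,877.60
8 | $1,877.60 | $41.31 | $624.00 | $1,294.91
9 | $1,294.91 | $28.49 | $624.00 | $699.40
10 | $699.40 | $15.39 | $624.00 | $90.79
11 | $90.79 | $2.00 | $92.79 | $0.00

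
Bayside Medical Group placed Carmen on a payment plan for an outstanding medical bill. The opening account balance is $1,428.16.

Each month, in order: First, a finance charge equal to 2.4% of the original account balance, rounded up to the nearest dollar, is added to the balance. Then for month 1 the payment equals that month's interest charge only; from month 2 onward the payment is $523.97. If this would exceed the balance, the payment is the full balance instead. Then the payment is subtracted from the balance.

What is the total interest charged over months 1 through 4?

$140.00

# | Opening | Interest | Payment | End bal
1 | $1,428.16 | $35.00 | $35.00 | $1,428.16
2 | $1,428.16 | $35.00 | $523.97 | $939.19
3 | $939.19 | $35.00 | $523.97 | $450.22
4 | $450.22 | $35.00 | $485.22 | $0.00
Total interest: $35.00 + $35.00 + $35.00 + $35.00 = $140.00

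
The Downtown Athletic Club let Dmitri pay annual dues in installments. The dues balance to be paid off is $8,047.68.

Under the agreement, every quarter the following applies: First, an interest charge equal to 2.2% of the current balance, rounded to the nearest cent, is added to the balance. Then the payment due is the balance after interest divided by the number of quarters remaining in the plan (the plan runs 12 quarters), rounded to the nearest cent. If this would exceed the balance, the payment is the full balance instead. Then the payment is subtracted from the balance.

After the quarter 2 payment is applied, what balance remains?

Quarter 1: $8,047.68 +$177.05 interest = $8,224.73; pay $685.39 → $7,539.34
Quarter 2: $7,539.34 +$165.87 interest = $7,705.21; pay $700.47 → $7,004.74

$7,004.74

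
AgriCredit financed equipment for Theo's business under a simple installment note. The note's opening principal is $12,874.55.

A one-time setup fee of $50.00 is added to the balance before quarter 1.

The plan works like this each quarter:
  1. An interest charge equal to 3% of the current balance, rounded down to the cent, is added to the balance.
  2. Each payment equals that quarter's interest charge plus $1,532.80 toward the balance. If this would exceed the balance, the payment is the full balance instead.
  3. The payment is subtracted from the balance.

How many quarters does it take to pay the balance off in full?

Quarter 1: opening $12,924.55; interest $387.73 → $13,312.28; payment $1,920.53; balance $11,391.75
Quarter 2: opening $11,391.75; interest $341.75 → $11,733.50; payment $1,874.55; balance $9,858.95
Quarter 3: opening $9,858.95; interest $295.76 → $10,154.71; payment $1,828.56; balance $8,326.15
Quarter 4: opening $8,326.15; interest $249.78 → $8,575.93; payment $1,782.58; balance $6,793.35
Quarter 5: opening $6,793.35; interest $203.80 → $6,997.15; payment $1,736.60; balance $5,260.55
Quarter 6: opening $5,260.55; interest $157.81 → $5,418.36; payment $1,690.61; balance $3,727.75
Quarter 7: opening $3,727.75; interest $111.83 → $3,839.58; payment $1,644.63; balance $2,194.95
Quarter 8: opening $2,194.95; interest $65.84 → $2,260.79; payment $1,598.64; balance $662.15
Quarter 9: opening $662.15; interest $19.86 → $682.01; payment $682.01; balance $0.00
Balance reaches $0.00 in quarter 9.

9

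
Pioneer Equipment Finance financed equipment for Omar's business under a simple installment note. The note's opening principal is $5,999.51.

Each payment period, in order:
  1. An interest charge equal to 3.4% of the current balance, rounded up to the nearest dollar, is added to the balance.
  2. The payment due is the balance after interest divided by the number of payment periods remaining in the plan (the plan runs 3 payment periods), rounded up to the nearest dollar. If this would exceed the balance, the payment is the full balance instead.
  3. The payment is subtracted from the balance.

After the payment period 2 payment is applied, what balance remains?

Payment period 1: $5,999.51 +$204.00 interest = $6,203.51; pay $2,068.00 → $4,135.51
Payment period 2: $4,135.51 +$141.00 interest = $4,276.51; pay $2,139.00 → $2,137.51

$2,137.51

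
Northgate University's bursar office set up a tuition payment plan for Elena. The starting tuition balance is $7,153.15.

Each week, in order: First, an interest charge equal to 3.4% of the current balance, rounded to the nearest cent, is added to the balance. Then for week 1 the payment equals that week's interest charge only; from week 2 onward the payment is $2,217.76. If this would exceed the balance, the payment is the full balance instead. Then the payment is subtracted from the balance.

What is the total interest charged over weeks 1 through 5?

$804.02

# | Opening | Interest | Payment | End bal
1 | $7,153.15 | $243.21 | $243.21 | $7,153.15
2 | $7,153.15 | $243.21 | $2,217.76 | $5,178.60
3 | $5,178.60 | $176.07 | $2,217.76 | $3,136.91
4 | $3,136.91 | $106.65 | $2,217.76 | $1,025.80
5 | $1,025.80 | $34.88 | $1,060.68 | $0.00
Total interest: $243.21 + $243.21 + $176.07 + $106.65 + $34.88 = $804.02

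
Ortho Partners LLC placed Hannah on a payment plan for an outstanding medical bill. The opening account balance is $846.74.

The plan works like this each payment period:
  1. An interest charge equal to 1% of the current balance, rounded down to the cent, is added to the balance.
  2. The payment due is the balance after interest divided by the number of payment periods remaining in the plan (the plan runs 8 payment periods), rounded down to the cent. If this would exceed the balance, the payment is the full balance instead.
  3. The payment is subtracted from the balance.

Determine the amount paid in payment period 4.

Payment period 1: opening $846.74; interest $8.46 → $855.20; payment $106.90; balance $748.30
Payment period 2: opening $748.30; interest $7.48 → $755.78; payment $107.96; balance $647.82
Payment period 3: opening $647.82; interest $6.47 → $654.29; payment $109.04; balance $545.25
Payment period 4: opening $545.25; interest $5.45 → $550.70; payment $110.14; balance $440.56

$110.14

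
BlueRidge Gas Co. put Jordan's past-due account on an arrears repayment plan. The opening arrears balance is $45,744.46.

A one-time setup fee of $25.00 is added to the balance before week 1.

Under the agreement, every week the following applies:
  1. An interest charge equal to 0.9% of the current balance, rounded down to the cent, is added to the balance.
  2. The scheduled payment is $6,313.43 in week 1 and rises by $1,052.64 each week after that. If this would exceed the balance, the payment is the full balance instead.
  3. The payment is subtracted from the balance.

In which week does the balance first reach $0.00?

6

Week 1: opening $45,769.46; interest $411.92 → $46,181.38; payment $6,313.43; balance $39,867.95
Week 2: opening $39,867.95; interest $358.81 → $40,226.76; payment $7,366.07; balance $32,860.69
Week 3: opening $32,860.69; interest $295.74 → $33,156.43; payment $8,418.71; balance $24,737.72
Week 4: opening $24,737.72; interest $222.63 → $24,960.35; payment $9,471.35; balance $15,489.00
Week 5: opening $15,489.00; interest $139.40 → $15,628.40; payment $10,523.99; balance $5,104.41
Week 6: opening $5,104.41; interest $45.93 → $5,150.34; payment $5,150.34; balance $0.00
Balance reaches $0.00 in week 6.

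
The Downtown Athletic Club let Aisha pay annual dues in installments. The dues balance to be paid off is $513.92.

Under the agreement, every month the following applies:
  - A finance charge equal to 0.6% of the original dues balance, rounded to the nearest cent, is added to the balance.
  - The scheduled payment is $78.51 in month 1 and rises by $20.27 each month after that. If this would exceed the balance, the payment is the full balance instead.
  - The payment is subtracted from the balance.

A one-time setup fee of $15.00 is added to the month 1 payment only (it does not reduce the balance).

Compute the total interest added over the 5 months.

Month 1: opening $513.92; interest $3.08 → $517.00; payment $78.51 (+ $15.00 fee); balance $438.49
Month 2: opening $438.49; interest $3.08 → $441.57; payment $98.78; balance $342.79
Month 3: opening $342.79; interest $3.08 → $345.87; payment $119.05; balance $226.82
Month 4: opening $226.82; interest $3.08 → $229.90; payment $139.32; balance $90.58
Month 5: opening $90.58; interest $3.08 → $93.66; payment $93.66; balance $0.00
Total interest: $3.08 + $3.08 + $3.08 + $3.08 + $3.08 = $15.40

$15.40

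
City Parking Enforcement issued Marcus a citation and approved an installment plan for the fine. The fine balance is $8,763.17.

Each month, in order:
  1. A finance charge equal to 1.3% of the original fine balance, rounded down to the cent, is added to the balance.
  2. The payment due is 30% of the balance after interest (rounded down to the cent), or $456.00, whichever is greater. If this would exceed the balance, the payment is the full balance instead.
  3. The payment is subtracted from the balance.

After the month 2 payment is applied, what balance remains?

$4,429.53

# | Opening | Interest | Payment | End bal
1 | $8,763.17 | $113.92 | $2,663.12 | $6,213.97
2 | $6,213.97 | $113.92 | $1,898.36 | $4,429.53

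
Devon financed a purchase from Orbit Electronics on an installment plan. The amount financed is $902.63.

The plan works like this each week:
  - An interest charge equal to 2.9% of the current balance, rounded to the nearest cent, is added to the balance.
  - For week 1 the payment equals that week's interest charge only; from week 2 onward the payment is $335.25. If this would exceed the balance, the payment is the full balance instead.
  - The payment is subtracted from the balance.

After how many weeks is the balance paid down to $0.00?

Week 1: $902.63 +$26.18 interest = $928.81; pay $26.18 → $902.63
Week 2: $902.63 +$26.18 interest = $928.81; pay $335.25 → $593.56
Week 3: $593.56 +$17.21 interest = $610.77; pay $335.25 → $275.52
Week 4: $275.52 +$7.99 interest = $283.51; pay $283.51 → $0.00
Balance reaches $0.00 in week 4.

4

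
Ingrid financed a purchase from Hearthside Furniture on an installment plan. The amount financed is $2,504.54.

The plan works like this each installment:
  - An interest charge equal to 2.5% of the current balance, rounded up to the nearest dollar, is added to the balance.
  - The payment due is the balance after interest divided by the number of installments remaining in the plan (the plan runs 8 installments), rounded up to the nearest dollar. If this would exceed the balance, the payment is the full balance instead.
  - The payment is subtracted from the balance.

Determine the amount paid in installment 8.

Installment 1: opening $2,504.54; interest $63.00 → $2,567.54; payment $321.00; balance $2,246.54
Installment 2: opening $2,246.54; interest $57.00 → $2,303.54; payment $330.00; balance $1,973.54
Installment 3: opening $1,973.54; interest $50.00 → $2,023.54; payment $338.00; balance $1,685.54
Installment 4: opening $1,685.54; interest $43.00 → $1,728.54; payment $346.00; balance $1,382.54
Installment 5: opening $1,382.54; interest $35.00 → $1,417.54; payment $355.00; balance $1,062.54
Installment 6: opening $1,062.54; interest $27.00 → $1,089.54; payment $364.00; balance $725.54
Installment 7: opening $725.54; interest $19.00 → $744.54; payment $373.00; balance $371.54
Installment 8: opening $371.54; interest $10.00 → $381.54; payment $381.54; balance $0.00

$381.54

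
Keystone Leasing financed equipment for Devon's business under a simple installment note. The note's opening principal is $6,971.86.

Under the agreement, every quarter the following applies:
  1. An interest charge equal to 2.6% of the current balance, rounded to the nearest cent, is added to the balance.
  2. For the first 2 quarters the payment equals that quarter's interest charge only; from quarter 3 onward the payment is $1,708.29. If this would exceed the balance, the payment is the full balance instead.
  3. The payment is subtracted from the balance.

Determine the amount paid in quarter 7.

Quarter 1: opening $6,971.86; interest $181.27 → $7,153.13; payment $181.27; balance $6,971.86
Quarter 2: opening $6,971.86; interest $181.27 → $7,153.13; payment $181.27; balance $6,971.86
Quarter 3: opening $6,971.86; interest $181.27 → $7,153.13; payment $1,708.29; balance $5,444.84
Quarter 4: opening $5,444.84; interest $141.57 → $5,586.41; payment $1,708.29; balance $3,878.12
Quarter 5: opening $3,878.12; interest $100.83 → $3,978.95; payment $1,708.29; balance $2,270.66
Quarter 6: opening $2,270.66; interest $59.04 → $2,329.70; payment $1,708.29; balance $621.41
Quarter 7: opening $621.41; interest $16.16 → $637.57; payment $637.57; balance $0.00

$637.57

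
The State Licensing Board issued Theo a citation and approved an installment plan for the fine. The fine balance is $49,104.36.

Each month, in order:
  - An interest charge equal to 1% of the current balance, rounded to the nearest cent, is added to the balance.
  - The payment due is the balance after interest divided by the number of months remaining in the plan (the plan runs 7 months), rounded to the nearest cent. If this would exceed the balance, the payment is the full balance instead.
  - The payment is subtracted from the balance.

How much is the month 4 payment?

Month 1: $49,104.36 +$491.04 interest = $49,595.40; pay $7,085.06 → $42,510.34
Month 2: $42,510.34 +$425.10 interest = $42,935.44; pay $7,155.91 → $35,779.53
Month 3: $35,779.53 +$357.80 interest = $36,137.33; pay $7,227.47 → $28,909.86
Month 4: $28,909.86 +$289.10 interest = $29,198.96; pay $7,299.74 → $21,899.22

$7,299.74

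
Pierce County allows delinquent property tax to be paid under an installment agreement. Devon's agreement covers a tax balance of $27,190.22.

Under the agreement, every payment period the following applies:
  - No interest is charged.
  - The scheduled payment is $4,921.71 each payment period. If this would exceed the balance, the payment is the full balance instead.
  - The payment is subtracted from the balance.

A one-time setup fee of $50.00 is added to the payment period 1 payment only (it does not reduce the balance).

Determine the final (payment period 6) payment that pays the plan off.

$2,581.67

Payment period 1: opening $27,190.22; payment $4,921.71 (+ $50.00 fee); balance $22,268.51
Payment period 2: opening $22,268.51; payment $4,921.71; balance $17,346.80
Payment period 3: opening $17,346.80; payment $4,921.71; balance $12,425.09
Payment period 4: opening $12,425.09; payment $4,921.71; balance $7,503.38
Payment period 5: opening $7,503.38; payment $4,921.71; balance $2,581.67
Payment period 6: opening $2,581.67; payment $2,581.67; balance $0.00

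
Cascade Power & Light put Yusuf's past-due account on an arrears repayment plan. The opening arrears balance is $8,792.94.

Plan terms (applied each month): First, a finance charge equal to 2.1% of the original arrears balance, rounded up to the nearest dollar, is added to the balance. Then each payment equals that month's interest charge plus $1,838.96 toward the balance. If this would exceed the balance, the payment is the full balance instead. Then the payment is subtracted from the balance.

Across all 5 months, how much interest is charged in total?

$925.00

Month 1: $8,792.94 +$185.00 interest = $8,977.94; pay $2,023.96 → $6,953.98
Month 2: $6,953.98 +$185.00 interest = $7,138.98; pay $2,023.96 → $5,115.02
Month 3: $5,115.02 +$185.00 interest = $5,300.02; pay $2,023.96 → $3,276.06
Month 4: $3,276.06 +$185.00 interest = $3,461.06; pay $2,023.96 → $1,437.10
Month 5: $1,437.10 +$185.00 interest = $1,622.10; pay $1,622.10 → $0.00
Total interest: $185.00 + $185.00 + $185.00 + $185.00 + $185.00 = $925.00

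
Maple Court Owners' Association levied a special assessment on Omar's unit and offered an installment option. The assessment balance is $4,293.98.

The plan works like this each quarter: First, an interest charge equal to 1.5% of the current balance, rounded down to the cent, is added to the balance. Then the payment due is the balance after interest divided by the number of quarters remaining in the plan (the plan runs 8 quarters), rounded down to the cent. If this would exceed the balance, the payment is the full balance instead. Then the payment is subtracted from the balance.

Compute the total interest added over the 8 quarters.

Quarter 1: $4,293.98 +$64.40 interest = $4,358.38; pay $544.79 → $3,813.59
Quarter 2: $3,813.59 +$57.20 interest = $3,870.79; pay $552.97 → $3,317.82
Quarter 3: $3,317.82 +$49.76 interest = $3,367.58; pay $561.26 → $2,806.32
Quarter 4: $2,806.32 +$42.09 interest = $2,848.41; pay $569.68 → $2,278.73
Quarter 5: $2,278.73 +$34.18 interest = $2,312.91; pay $578.22 → $1,734.69
Quarter 6: $1,734.69 +$26.02 interest = $1,760.71; pay $586.90 → $1,173.81
Quarter 7: $1,173.81 +$17.60 interest = $1,191.41; pay $595.70 → $595.71
Quarter 8: $595.71 +$8.93 interest = $604.64; pay $604.64 → $0.00
Total interest: $64.40 + $57.20 + $49.76 + $42.09 + $34.18 + $26.02 + $17.60 + $8.93 = $300.18

$300.18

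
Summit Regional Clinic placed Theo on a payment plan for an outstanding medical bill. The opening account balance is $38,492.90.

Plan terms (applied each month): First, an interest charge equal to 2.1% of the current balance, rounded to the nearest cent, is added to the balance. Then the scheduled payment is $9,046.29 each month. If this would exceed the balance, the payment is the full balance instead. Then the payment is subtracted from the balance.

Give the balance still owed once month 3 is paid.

$13,256.45

# | Opening | Interest | Payment | End bal
1 | $38,492.90 | $808.35 | $9,046.29 | $30,254.96
2 | $30,254.96 | $635.35 | $9,046.29 | $21,844.02
3 | $21,844.02 | $458.72 | $9,046.29 | $13,256.45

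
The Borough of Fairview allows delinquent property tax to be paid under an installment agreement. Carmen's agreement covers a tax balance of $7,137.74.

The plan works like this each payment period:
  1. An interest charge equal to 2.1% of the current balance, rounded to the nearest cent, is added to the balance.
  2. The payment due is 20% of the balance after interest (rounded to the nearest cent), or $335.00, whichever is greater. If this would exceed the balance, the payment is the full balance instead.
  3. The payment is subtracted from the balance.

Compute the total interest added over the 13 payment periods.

$739.11

Payment period 1: opening $7,137.74; interest $149.89 → $7,287.63; payment $1,457.53; balance $5,830.10
Payment period 2: opening $5,830.10; interest $122.43 → $5,952.53; payment $1,190.51; balance $4,762.02
Payment period 3: opening $4,762.02; interest $100.00 → $4,862.02; payment $972.40; balance $3,889.62
Payment period 4: opening $3,889.62; interest $81.68 → $3,971.30; payment $794.26; balance $3,177.04
Payment period 5: opening $3,177.04; interest $66.72 → $3,243.76; payment $648.75; balance $2,595.01
Payment period 6: opening $2,595.01; interest $54.50 → $2,649.51; payment $529.90; balance $2,119.61
Payment period 7: opening $2,119.61; interest $44.51 → $2,164.12; payment $432.82; balance $1,731.30
Payment period 8: opening $1,731.30; interest $36.36 → $1,767.66; payment $353.53; balance $1,414.13
Payment period 9: opening $1,414.13; interest $29.70 → $1,443.83; payment $335.00; balance $1,108.83
Payment period 10: opening $1,108.83; interest $23.29 → $1,132.12; payment $335.00; balance $797.12
Payment period 11: opening $797.12; interest $16.74 → $813.86; payment $335.00; balance $478.86
Payment period 12: opening $478.86; interest $10.06 → $488.92; payment $335.00; balance $153.92
Payment period 13: opening $153.92; interest $3.23 → $157.15; payment $157.15; balance $0.00
Total interest: $149.89 + $122.43 + $100.00 + $81.68 + $66.72 + $54.50 + $44.51 + $36.36 + $29.70 + $23.29 + $16.74 + $10.06 + $3.23 = $739.11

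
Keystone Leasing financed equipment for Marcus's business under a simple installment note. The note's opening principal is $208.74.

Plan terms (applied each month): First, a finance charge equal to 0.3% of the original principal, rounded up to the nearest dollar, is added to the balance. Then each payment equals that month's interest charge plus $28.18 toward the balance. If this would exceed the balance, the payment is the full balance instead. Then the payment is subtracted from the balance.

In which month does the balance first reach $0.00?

# | Opening | Interest | Payment | End bal
1 | $208.74 | $1.00 | $29.18 | $180.56
2 | $180.56 | $1.00 | $29.18 | $152.38
3 | $152.38 | $1.00 | $29.18 | $124.20
4 | $124.20 | $1.00 | $29.18 | $96.02
5 | $96.02 | $1.00 | $29.18 | $67.84
6 | $67.84 | $1.00 | $29.18 | $39.66
7 | $39.66 | $1.00 | $29.18 | $11.48
8 | $11.48 | $1.00 | $12.48 | $0.00
Balance reaches $0.00 in month 8.

8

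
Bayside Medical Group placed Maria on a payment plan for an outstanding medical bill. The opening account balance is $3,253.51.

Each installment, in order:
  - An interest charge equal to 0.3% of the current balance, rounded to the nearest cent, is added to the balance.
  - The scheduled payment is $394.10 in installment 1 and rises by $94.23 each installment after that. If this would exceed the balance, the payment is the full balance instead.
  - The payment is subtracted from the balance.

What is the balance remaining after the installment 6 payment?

$0.00

Installment 1: $3,253.51 +$9.76 interest = $3,263.27; pay $394.10 → $2,869.17
Installment 2: $2,869.17 +$8.61 interest = $2,877.78; pay $488.33 → $2,389.45
Installment 3: $2,389.45 +$7.17 interest = $2,396.62; pay $582.56 → $1,814.06
Installment 4: $1,814.06 +$5.44 interest = $1,819.50; pay $676.79 → $1,142.71
Installment 5: $1,142.71 +$3.43 interest = $1,146.14; pay $771.02 → $375.12
Installment 6: $375.12 +$1.13 interest = $376.25; pay $376.25 → $0.00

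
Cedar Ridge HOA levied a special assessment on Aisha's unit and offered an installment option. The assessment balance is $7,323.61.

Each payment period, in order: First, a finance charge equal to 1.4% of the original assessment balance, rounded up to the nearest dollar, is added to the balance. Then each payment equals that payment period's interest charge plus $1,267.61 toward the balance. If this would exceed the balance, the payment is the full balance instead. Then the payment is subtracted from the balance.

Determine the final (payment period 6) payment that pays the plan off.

$1,088.56

Payment period 1: $7,323.61 +$103.00 interest = $7,426.61; pay $1,370.61 → $6,056.00
Payment period 2: $6,056.00 +$103.00 interest = $6,159.00; pay $1,370.61 → $4,788.39
Payment period 3: $4,788.39 +$103.00 interest = $4,891.39; pay $1,370.61 → $3,520.78
Payment period 4: $3,520.78 +$103.00 interest = $3,623.78; pay $1,370.61 → $2,253.17
Payment period 5: $2,253.17 +$103.00 interest = $2,356.17; pay $1,370.61 → $985.56
Payment period 6: $985.56 +$103.00 interest = $1,088.56; pay $1,088.56 → $0.00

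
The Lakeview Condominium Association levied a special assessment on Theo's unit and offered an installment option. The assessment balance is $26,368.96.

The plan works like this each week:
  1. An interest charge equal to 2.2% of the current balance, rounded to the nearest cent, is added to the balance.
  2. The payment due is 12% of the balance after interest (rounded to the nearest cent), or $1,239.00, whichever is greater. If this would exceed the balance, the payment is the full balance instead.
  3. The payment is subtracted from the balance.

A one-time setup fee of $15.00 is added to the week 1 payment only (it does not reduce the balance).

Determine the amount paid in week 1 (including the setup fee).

Week 1: $26,368.96 +$580.12 interest = $26,949.08; pay $3,233.89 (+ $15.00 fee) → $23,715.19

$3,248.89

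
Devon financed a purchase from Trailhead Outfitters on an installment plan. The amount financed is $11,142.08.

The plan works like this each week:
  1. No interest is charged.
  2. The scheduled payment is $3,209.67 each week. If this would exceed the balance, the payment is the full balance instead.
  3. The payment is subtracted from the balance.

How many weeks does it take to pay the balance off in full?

4

Week 1: opening $11,142.08; payment $3,209.67; balance $7,932.41
Week 2: opening $7,932.41; payment $3,209.67; balance $4,722.74
Week 3: opening $4,722.74; payment $3,209.67; balance $1,513.07
Week 4: opening $1,513.07; payment $1,513.07; balance $0.00
Balance reaches $0.00 in week 4.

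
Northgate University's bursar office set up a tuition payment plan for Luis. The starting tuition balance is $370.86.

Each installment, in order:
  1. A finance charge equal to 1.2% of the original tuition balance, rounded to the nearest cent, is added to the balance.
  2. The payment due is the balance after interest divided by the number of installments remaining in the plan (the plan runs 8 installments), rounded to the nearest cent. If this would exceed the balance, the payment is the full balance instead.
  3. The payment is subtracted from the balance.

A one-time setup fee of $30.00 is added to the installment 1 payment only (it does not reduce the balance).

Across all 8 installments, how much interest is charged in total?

Installment 1: opening $370.86; interest $4.45 → $375.31; payment $46.91 (+ $30.00 fee); balance $328.40
Installment 2: opening $328.40; interest $4.45 → $332.85; payment $47.55; balance $285.30
Installment 3: opening $285.30; interest $4.45 → $289.75; payment $48.29; balance $241.46
Installment 4: opening $241.46; interest $4.45 → $245.91; payment $49.18; balance $196.73
Installment 5: opening $196.73; interest $4.45 → $201.18; payment $50.30; balance $150.88
Installment 6: opening $150.88; interest $4.45 → $155.33; payment $51.78; balance $103.55
Installment 7: opening $103.55; interest $4.45 → $108.00; payment $54.00; balance $54.00
Installment 8: opening $54.00; interest $4.45 → $58.45; payment $58.45; balance $0.00
Total interest: $4.45 + $4.45 + $4.45 + $4.45 + $4.45 + $4.45 + $4.45 + $4.45 = $35.60

$35.60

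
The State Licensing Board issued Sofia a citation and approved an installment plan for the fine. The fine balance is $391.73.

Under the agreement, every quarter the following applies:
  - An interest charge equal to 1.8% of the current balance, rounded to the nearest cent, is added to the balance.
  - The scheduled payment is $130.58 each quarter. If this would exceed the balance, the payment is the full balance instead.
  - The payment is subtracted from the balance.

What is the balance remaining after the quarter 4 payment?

$0.00

# | Opening | Interest | Payment | End bal
1 | $391.73 | $7.05 | $130.58 | $268.20
2 | $268.20 | $4.83 | $130.58 | $142.45
3 | $142.45 | $2.56 | $130.58 | $14.43
4 | $14.43 | $0.26 | $14.69 | $0.00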